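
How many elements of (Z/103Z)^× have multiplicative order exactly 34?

16

φ(103) = 103 − 1 = 102 = 2 · 3 · 17.
In a cyclic group of order 102, there are φ(d) elements of order d for each divisor d of 102, and zero for non-divisors.
34 = 2 · 17 divides 102, and φ(34) = 16.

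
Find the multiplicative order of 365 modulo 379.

126

Since 365 ∈ (Z/379Z)^×, its order divides φ(379) = 379 − 1 = 378 = 2 · 3^3 · 7.
Divisors of 378: 1, 2, 3, 6, 7, 9, 14, 18, 21, 27, 42, 54, 63, 126, 189, 378.
Check 365^d mod 379 for each divisor in increasing order:
365^1 ≡ 365 (mod 379)
365^2 ≡ 196 (mod 379)
365^3 ≡ 288 (mod 379)
365^6 ≡ 322 (mod 379)
365^7 ≡ 40 (mod 379)
365^9 ≡ 260 (mod 379)
365^14 ≡ 84 (mod 379)
365^18 ≡ 138 (mod 379)
365^21 ≡ 328 (mod 379)
365^27 ≡ 254 (mod 379)
365^42 ≡ 327 (mod 379)
365^54 ≡ 86 (mod 379)
365^63 ≡ 378 (mod 379)
365^126 ≡ 1 (mod 379) ✓
The smallest such exponent is 126, so the order of 365 is 126.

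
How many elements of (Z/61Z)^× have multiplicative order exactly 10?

4

φ(61) = 61 − 1 = 60 = 2^2 · 3 · 5.
In a cyclic group of order 60, there are φ(d) elements of order d for each divisor d of 60, and zero for non-divisors.
10 = 2 · 5 divides 60, and φ(10) = 4.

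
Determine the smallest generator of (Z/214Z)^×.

5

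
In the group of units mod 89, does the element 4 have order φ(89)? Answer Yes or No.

No

φ(89) = 89 − 1 = 88 = 2^3 · 11.
An element g generates (Z/89Z)^× iff g^(88/q) ≢ 1 (mod 89) for each prime q ∈ {2, 11}.
4^44 ≡ 1 (mod 89)  [q = 2: ≡ 1 ✗]
4^8 ≡ 32 (mod 89)  [q = 11: ≢ 1 ✓]
The check at q = 2 fails, so 4 generates a proper subgroup.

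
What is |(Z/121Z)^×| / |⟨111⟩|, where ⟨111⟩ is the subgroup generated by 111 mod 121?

10

Since 111 ∈ (Z/121Z)^×, its order divides φ(121) = φ(11^2) = 11·(11−1) = 110 = 2 · 5 · 11.
Divisors of 110: 1, 2, 5, 10, 11, 22, 55, 110.
Check 111^d mod 121 for each divisor in increasing order:
111^1 ≡ 111
111^2 ≡ 100
111^5 ≡ 67
111^10 ≡ 12
111^11 ≡ 1
The order of 111 is 11, so the subgroup it generates has 11 elements.
The index is φ(121) / ord(111) = 110 / 11 = 10.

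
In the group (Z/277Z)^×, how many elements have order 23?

22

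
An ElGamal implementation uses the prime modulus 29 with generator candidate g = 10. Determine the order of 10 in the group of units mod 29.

ord(10) | φ(29) = 29 − 1 = 28 = 2^2 · 7.
Divisors of 28: 1, 2, 4, 7, 14, 28.
Test each divisor d:
10^1 ≡ 10 (mod 29)
10^2 ≡ 13 (mod 29)
10^4 ≡ 24 (mod 29)
10^7 ≡ 17 (mod 29)
10^14 ≡ 28 (mod 29)
10^28 ≡ 1 (mod 29) ✓
The smallest such exponent is 28, so the order of 10 is 28.

28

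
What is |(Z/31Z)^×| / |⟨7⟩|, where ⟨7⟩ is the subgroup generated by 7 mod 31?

2

ord(7) | φ(31) = 31 − 1 = 30 = 2 · 3 · 5.
Divisors of 30: 1, 2, 3, 5, 6, 10, 15, 30.
Evaluate successive powers at the divisors of 30:
7^1 ≡ 7
7^2 ≡ 18
7^3 ≡ 2
7^5 ≡ 5
7^6 ≡ 4
7^10 ≡ 25
7^15 ≡ 1
So ord_31(7) = 15, hence |⟨7⟩| = 15.
Index = |(Z/31Z)^×| / |⟨7⟩| = 30 / 15 = 2.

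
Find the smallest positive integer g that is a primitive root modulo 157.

φ(157) = 157 − 1 = 156 = 2^2 · 3 · 13.
g is a primitive root iff g^(156/q) ≢ 1 (mod 157) for each prime q ∈ {2, 3, 13}.
g = 2: 2^78 ≡ 156; 2^52 ≡ 1 — hits 1, so not a primitive root.
g = 3: 3^78 ≡ 1 — hits 1, so not a primitive root.
g = 4: 4^78 ≡ 1 — hits 1, so not a primitive root.
g = 5: 5^78 ≡ 156; 5^52 ≡ 12; 5^12 ≡ 130 — none is 1, so 5 is a primitive root.
So 5 is the smallest generator of (Z/157Z)^×.

5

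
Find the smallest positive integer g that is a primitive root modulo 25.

φ(25) = φ(5^2) = 5·(5−1) = 20 = 2^2 · 5.
Test candidates g = 2, 3, … against the prime factors q ∈ {2, 5} of φ(25): g is a generator iff g^(20/q) ≢ 1 for every such q.
g = 2: 2^10 ≡ 24; 2^4 ≡ 16 — none is 1, so 2 is a primitive root.
Hence the least primitive root of 25 is 2.

2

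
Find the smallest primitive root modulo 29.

2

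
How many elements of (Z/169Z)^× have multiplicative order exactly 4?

2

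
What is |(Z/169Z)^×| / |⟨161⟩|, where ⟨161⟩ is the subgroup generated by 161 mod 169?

3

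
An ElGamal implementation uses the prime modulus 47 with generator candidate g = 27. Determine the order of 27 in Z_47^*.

23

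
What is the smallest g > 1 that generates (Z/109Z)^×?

6

φ(109) = 109 − 1 = 108 = 2^2 · 3^3.
Test candidates g = 2, 3, … against the prime factors q ∈ {2, 3} of φ(109): g is a generator iff g^(108/q) ≢ 1 for every such q.
g = 2: 2^54 ≡ 108; 2^36 ≡ 1 — hits 1, so not a primitive root.
g = 3: 3^54 ≡ 1 — hits 1, so not a primitive root.
g = 4: 4^54 ≡ 1 — hits 1, so not a primitive root.
g = 5: 5^54 ≡ 1 — hits 1, so not a primitive root.
g = 6: 6^54 ≡ 108; 6^36 ≡ 63 — none is 1, so 6 is a primitive root.
Hence the least primitive root of 109 is 6.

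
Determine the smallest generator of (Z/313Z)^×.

10

φ(313) = 313 − 1 = 312 = 2^3 · 3 · 13.
Test candidates g = 2, 3, … against the prime factors q ∈ {2, 3, 13} of φ(313): g is a generator iff g^(312/q) ≢ 1 for every such q.
g = 2: 2^156 ≡ 1 — hits 1, so not a primitive root.
g = 3: 3^156 ≡ 1 — hits 1, so not a primitive root.
g = 4: 4^156 ≡ 1 — hits 1, so not a primitive root.
g = 5: 5^156 ≡ 312; 5^104 ≡ 1 — hits 1, so not a primitive root.
g = 6: 6^156 ≡ 1 — hits 1, so not a primitive root.
g = 7: 7^156 ≡ 312; 7^104 ≡ 1 — hits 1, so not a primitive root.
g = 8: 8^156 ≡ 1 — hits 1, so not a primitive root.
g = 9: 9^156 ≡ 1 — hits 1, so not a primitive root.
g = 10: 10^156 ≡ 312; 10^104 ≡ 214; 10^24 ≡ 103 — none is 1, so 10 is a primitive root.
The smallest primitive root modulo 313 is 10.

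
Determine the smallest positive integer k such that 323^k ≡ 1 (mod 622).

155

The order of 323 must divide φ(622) = φ(2)·φ(311) = 1·310 = 310 = 2 · 5 · 31.
Divisors of 310: 1, 2, 5, 10, 31, 62, 155, 310.
Check 323^d mod 622 for each divisor in increasing order:
323^1 ≡ 323 (mod 622)
323^2 ≡ 455 (mod 622)
323^5 ≡ 343 (mod 622)
323^10 ≡ 91 (mod 622)
323^31 ≡ 527 (mod 622)
323^62 ≡ 317 (mod 622)
323^155 ≡ 1 (mod 622) ✓
Therefore the multiplicative order of 323 modulo 622 is 155.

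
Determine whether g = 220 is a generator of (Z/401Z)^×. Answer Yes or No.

φ(401) = 401 − 1 = 400 = 2^4 · 5^2.
220 is a primitive root mod 401 iff 220^(φ(401)/q) ≢ 1 for every prime q | φ(401), i.e. q ∈ {2, 5}.
220^200 ≡ 1 (mod 401)  [q = 2: ≡ 1 ✗]
220^80 ≡ 39 (mod 401)  [q = 5: ≢ 1 ✓]
220^200 ≡ 1 shows ord(220) | 200, strictly less than φ(401); not a primitive root.

No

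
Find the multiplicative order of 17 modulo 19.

9

By Lagrange's theorem, ord_19(17) divides φ(19) = 19 − 1 = 18 = 2 · 3^2.
Divisors of 18: 1, 2, 3, 6, 9, 18.
Check 17^d mod 19 for each divisor in increasing order:
17^1 ≡ 17 (mod 19)
17^2 ≡ 4 (mod 19)
17^3 ≡ 11 (mod 19)
17^6 ≡ 7 (mod 19)
17^9 ≡ 1 (mod 19) ✓
The smallest such exponent is 9, so the order of 17 is 9.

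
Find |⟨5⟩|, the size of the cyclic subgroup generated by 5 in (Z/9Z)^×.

6

Since 5 ∈ (Z/9Z)^×, its order divides φ(9) = φ(3^2) = 3·(3−1) = 6 = 2 · 3.
Divisors of 6: 1, 2, 3, 6.
Compute 5^d (mod 9) for the divisors d until we hit 1:
5^1 ≡ 5 (mod 9)
5^2 ≡ 7 (mod 9)
5^3 ≡ 8 (mod 9)
5^6 ≡ 1 (mod 9) ✓
So ord_9(5) = 6.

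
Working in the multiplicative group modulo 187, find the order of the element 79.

80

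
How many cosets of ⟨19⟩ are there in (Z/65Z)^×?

Since 19 ∈ (Z/65Z)^×, its order divides φ(65) = φ(5·13) = (5−1)·(13−1) = 4·12 = 48 = 2^4 · 3.
Divisors of 48: 1, 2, 3, 4, 6, 8, 12, 16, 24, 48.
Compute 19^d (mod 65) for the divisors d until we hit 1:
19^1 ≡ 19 (mod 65)
19^2 ≡ 36 (mod 65)
19^3 ≡ 34 (mod 65)
19^4 ≡ 61 (mod 65)
19^6 ≡ 51 (mod 65)
19^8 ≡ 16 (mod 65)
19^12 ≡ 1 (mod 65) ✓
So ord_65(19) = 12, hence |⟨19⟩| = 12.
Index = |(Z/65Z)^×| / |⟨19⟩| = 48 / 12 = 4.

4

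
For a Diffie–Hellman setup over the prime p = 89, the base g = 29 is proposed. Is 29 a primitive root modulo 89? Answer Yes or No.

Yes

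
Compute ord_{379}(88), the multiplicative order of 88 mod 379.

The order of 88 must divide φ(379) = 379 − 1 = 378 = 2 · 3^3 · 7.
Divisors of 378: 1, 2, 3, 6, 7, 9, 14, 18, 21, 27, 42, 54, 63, 126, 189, 378.
Test each divisor d:
88^1 ≡ 88 (mod 379)
88^2 ≡ 164 (mod 379)
88^3 ≡ 30 (mod 379)
88^6 ≡ 142 (mod 379)
88^7 ≡ 368 (mod 379)
88^9 ≡ 91 (mod 379)
88^14 ≡ 121 (mod 379)
88^18 ≡ 322 (mod 379)
88^21 ≡ 185 (mod 379)
88^27 ≡ 119 (mod 379)
88^42 ≡ 115 (mod 379)
88^54 ≡ 138 (mod 379)
88^63 ≡ 51 (mod 379)
88^126 ≡ 327 (mod 379)
88^189 ≡ 1 (mod 379) ✓
The smallest such exponent is 189, so the order of 88 is 189.

189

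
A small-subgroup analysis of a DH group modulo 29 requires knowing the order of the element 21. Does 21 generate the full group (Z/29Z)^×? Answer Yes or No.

φ(29) = 29 − 1 = 28 = 2^2 · 7.
21 is a primitive root mod 29 iff 21^(φ(29)/q) ≢ 1 for every prime q | φ(29), i.e. q ∈ {2, 7}.
21^14 ≡ 28 (mod 29)  [q = 2: ≢ 1 ✓]
21^4 ≡ 7 (mod 29)  [q = 7: ≢ 1 ✓]
All checks pass, so 21 has order 28 and is a primitive root modulo 29.

Yes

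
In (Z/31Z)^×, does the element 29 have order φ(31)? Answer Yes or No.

No

φ(31) = 31 − 1 = 30 = 2 · 3 · 5.
Test 29^(30/q) mod 31 for each prime factor q of 30:
29^15 ≡ 30 (mod 31)  [q = 2: ≢ 1 ✓]
29^10 ≡ 1 (mod 31)  [q = 3: ≡ 1 ✗]
29^6 ≡ 2 (mod 31)  [q = 5: ≢ 1 ✓]
Since 29^10 ≡ 1, the order of 29 divides 10 < 30, so 29 is not a primitive root.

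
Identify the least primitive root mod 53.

2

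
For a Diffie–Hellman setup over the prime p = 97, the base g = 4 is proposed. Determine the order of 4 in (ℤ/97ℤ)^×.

Since 4 ∈ (Z/97Z)^×, its order divides φ(97) = 97 − 1 = 96 = 2^5 · 3.
Divisors of 96: 1, 2, 3, 4, 6, 8, 12, 16, 24, 32, 48, 96.
Check 4^d mod 97 for each divisor in increasing order:
4^1 ≡ 4
4^2 ≡ 16
4^3 ≡ 64
4^4 ≡ 62
4^6 ≡ 22
4^8 ≡ 61
4^12 ≡ 96
4^16 ≡ 35
4^24 ≡ 1
So ord_97(4) = 24.

24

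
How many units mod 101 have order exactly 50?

20

φ(101) = 101 − 1 = 100 = 2^2 · 5^2.
(Z/101Z)^× is cyclic (|G| = 100); a cyclic group of order m has exactly φ(d) elements of each order d | m, and none otherwise.
50 = 2 · 5^2 divides 100, and φ(50) = 20.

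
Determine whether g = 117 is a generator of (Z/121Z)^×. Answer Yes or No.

Yes

φ(121) = φ(11^2) = 11·(11−1) = 110 = 2 · 5 · 11.
An element g generates (Z/121Z)^× iff g^(110/q) ≢ 1 (mod 121) for each prime q ∈ {2, 5, 11}.
117^55 ≡ 120 (mod 121)  [q = 2: ≢ 1 ✓]
117^22 ≡ 27 (mod 121)  [q = 5: ≢ 1 ✓]
117^10 ≡ 111 (mod 121)  [q = 11: ≢ 1 ✓]
Every test exponent gives a nontrivial residue, hence 117 generates the full group.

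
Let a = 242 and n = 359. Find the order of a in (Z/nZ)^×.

Since 242 ∈ (Z/359Z)^×, its order divides φ(359) = 359 − 1 = 358 = 2 · 179.
Divisors of 358: 1, 2, 179, 358.
Compute 242^d (mod 359) for the divisors d until we hit 1:
242^1 ≡ 242 (mod 359)
242^2 ≡ 47 (mod 359)
242^179 ≡ 1 (mod 359) ✓
The smallest such exponent is 179, so the order of 242 is 179.

179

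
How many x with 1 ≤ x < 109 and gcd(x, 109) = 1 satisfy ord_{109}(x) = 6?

φ(109) = 109 − 1 = 108 = 2^2 · 3^3.
(Z/109Z)^× is cyclic (|G| = 108); a cyclic group of order m has exactly φ(d) elements of each order d | m, and none otherwise.
6 = 2 · 3 divides 108, and φ(6) = 2.

2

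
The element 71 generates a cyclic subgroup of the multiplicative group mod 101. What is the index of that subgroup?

4

By Lagrange's theorem, ord_101(71) divides φ(101) = 101 − 1 = 100 = 2^2 · 5^2.
Divisors of 100: 1, 2, 4, 5, 10, 20, 25, 50, 100.
Compute 71^d (mod 101) for the divisors d until we hit 1:
71^1 ≡ 71
71^2 ≡ 92
71^4 ≡ 81
71^5 ≡ 95
71^10 ≡ 36
71^20 ≡ 84
71^25 ≡ 1
So ord_101(71) = 25, hence |⟨71⟩| = 25.
[(Z/101Z)^× : ⟨71⟩] = 100/25 = 4.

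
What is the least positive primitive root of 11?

2

φ(11) = 11 − 1 = 10 = 2 · 5.
g is a primitive root iff g^(10/q) ≢ 1 (mod 11) for each prime q ∈ {2, 5}.
g = 2: 2^5 ≡ 10; 2^2 ≡ 4 — none is 1, so 2 is a primitive root.
Hence the least primitive root of 11 is 2.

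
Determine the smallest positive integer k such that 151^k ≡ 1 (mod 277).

276

ord(151) | φ(277) = 277 − 1 = 276 = 2^2 · 3 · 23.
Divisors of 276: 1, 2, 3, 4, 6, 12, 23, 46, 69, 92, 138, 276.
Evaluate successive powers at the divisors of 276:
151^1 ≡ 151
151^2 ≡ 87
151^3 ≡ 118
151^4 ≡ 90
151^6 ≡ 74
151^12 ≡ 213
151^23 ≡ 95
151^46 ≡ 161
151^69 ≡ 60
151^92 ≡ 160
151^138 ≡ 276
151^276 ≡ 1
So ord_277(151) = 276.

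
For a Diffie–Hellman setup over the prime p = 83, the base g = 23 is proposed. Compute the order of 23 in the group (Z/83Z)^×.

41

The order of 23 must divide φ(83) = 83 − 1 = 82 = 2 · 41.
Divisors of 82: 1, 2, 41, 82.
Check 23^d mod 83 for each divisor in increasing order:
23^1 ≡ 23
23^2 ≡ 31
23^41 ≡ 1
So ord_83(23) = 41.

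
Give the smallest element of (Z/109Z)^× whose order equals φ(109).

6

φ(109) = 109 − 1 = 108 = 2^2 · 3^3.
Test candidates g = 2, 3, … against the prime factors q ∈ {2, 3} of φ(109): g is a generator iff g^(108/q) ≢ 1 for every such q.
g = 2: 2^54 ≡ 108; 2^36 ≡ 1 — hits 1, so not a primitive root.
g = 3: 3^54 ≡ 1 — hits 1, so not a primitive root.
g = 4: 4^54 ≡ 1 — hits 1, so not a primitive root.
g = 5: 5^54 ≡ 1 — hits 1, so not a primitive root.
g = 6: 6^54 ≡ 108; 6^36 ≡ 63 — none is 1, so 6 is a primitive root.
So 6 is the smallest generator of (Z/109Z)^×.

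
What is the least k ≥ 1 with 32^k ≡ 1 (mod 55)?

Since 32 ∈ (Z/55Z)^×, its order divides φ(55) = φ(5·11) = (5−1)·(11−1) = 4·10 = 40 = 2^3 · 5.
Divisors of 40: 1, 2, 4, 5, 8, 10, 20, 40.
Test each divisor d:
32^1 ≡ 32 (mod 55)
32^2 ≡ 34 (mod 55)
32^4 ≡ 1 (mod 55) ✓
Hence ord(32) = 4.

4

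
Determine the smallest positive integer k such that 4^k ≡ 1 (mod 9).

3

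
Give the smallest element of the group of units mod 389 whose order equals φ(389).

2

φ(389) = 389 − 1 = 388 = 2^2 · 97.
Test candidates g = 2, 3, … against the prime factors q ∈ {2, 97} of φ(389): g is a generator iff g^(388/q) ≢ 1 for every such q.
g = 2: 2^194 ≡ 388; 2^4 ≡ 16 — none is 1, so 2 is a primitive root.
The smallest primitive root modulo 389 is 2.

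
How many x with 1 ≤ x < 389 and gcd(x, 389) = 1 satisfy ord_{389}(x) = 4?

2

φ(389) = 389 − 1 = 388 = 2^2 · 97.
Since (Z/389Z)^× is cyclic of order 388, the number of elements of order d is φ(d) when d | 388 and 0 otherwise.
4 = 2^2 divides 388, and φ(4) = 2.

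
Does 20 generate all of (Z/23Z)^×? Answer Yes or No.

φ(23) = 23 − 1 = 22 = 2 · 11.
Test 20^(22/q) mod 23 for each prime factor q of 22:
20^11 ≡ 22 (mod 23)  [q = 2: ≢ 1 ✓]
20^2 ≡ 9 (mod 23)  [q = 11: ≢ 1 ✓]
All checks pass, so 20 has order 22 and is a primitive root modulo 23.

Yes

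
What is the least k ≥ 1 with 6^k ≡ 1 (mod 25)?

5

Since 6 ∈ (Z/25Z)^×, its order divides φ(25) = φ(5^2) = 5·(5−1) = 20 = 2^2 · 5.
Divisors of 20: 1, 2, 4, 5, 10, 20.
Compute 6^d (mod 25) for the divisors d until we hit 1:
6^1 ≡ 6 (mod 25)
6^2 ≡ 11 (mod 25)
6^4 ≡ 21 (mod 25)
6^5 ≡ 1 (mod 25) ✓
The smallest such exponent is 5, so the order of 6 is 5.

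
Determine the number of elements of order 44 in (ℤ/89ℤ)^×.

φ(89) = 89 − 1 = 88 = 2^3 · 11.
(Z/89Z)^× is cyclic (|G| = 88); a cyclic group of order m has exactly φ(d) elements of each order d | m, and none otherwise.
44 = 2^2 · 11 divides 88, and φ(44) = 20.

20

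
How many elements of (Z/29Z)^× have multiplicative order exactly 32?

0

φ(29) = 29 − 1 = 28 = 2^2 · 7.
Since (Z/29Z)^× is cyclic of order 28, the number of elements of order d is φ(d) when d | 28 and 0 otherwise.
32 does not divide 28, so no element of (Z/29Z)^× has order 32.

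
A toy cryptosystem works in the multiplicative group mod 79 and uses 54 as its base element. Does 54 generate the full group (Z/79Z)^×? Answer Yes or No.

φ(79) = 79 − 1 = 78 = 2 · 3 · 13.
54 is a primitive root mod 79 iff 54^(φ(79)/q) ≢ 1 for every prime q | φ(79), i.e. q ∈ {2, 3, 13}.
54^39 ≡ 78 (mod 79)  [q = 2: ≢ 1 ✓]
54^26 ≡ 23 (mod 79)  [q = 3: ≢ 1 ✓]
54^6 ≡ 52 (mod 79)  [q = 13: ≢ 1 ✓]
Every test exponent gives a nontrivial residue, hence 54 generates the full group.

Yes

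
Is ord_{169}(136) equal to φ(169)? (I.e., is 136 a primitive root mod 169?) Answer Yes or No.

Yes

φ(169) = φ(13^2) = 13·(13−1) = 156 = 2^2 · 3 · 13.
Test 136^(156/q) mod 169 for each prime factor q of 156:
136^78 ≡ 168 (mod 169)  [q = 2: ≢ 1 ✓]
136^52 ≡ 22 (mod 169)  [q = 3: ≢ 1 ✓]
136^12 ≡ 66 (mod 169)  [q = 13: ≢ 1 ✓]
None equal 1, so ord_169(136) = 156: 136 is a primitive root.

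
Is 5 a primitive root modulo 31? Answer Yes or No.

φ(31) = 31 − 1 = 30 = 2 · 3 · 5.
Test 5^(30/q) mod 31 for each prime factor q of 30:
5^15 ≡ 1 (mod 31)  [q = 2: ≡ 1 ✗]
5^10 ≡ 5 (mod 31)  [q = 3: ≢ 1 ✓]
5^6 ≡ 1 (mod 31)  [q = 5: ≡ 1 ✗]
Since 5^15 ≡ 1, the order of 5 divides 15 < 30, so 5 is not a primitive root.

No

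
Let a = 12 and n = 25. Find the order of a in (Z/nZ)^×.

ord(12) | φ(25) = φ(5^2) = 5·(5−1) = 20 = 2^2 · 5.
Divisors of 20: 1, 2, 4, 5, 10, 20.
Check 12^d mod 25 for each divisor in increasing order:
12^1 ≡ 12 (mod 25)
12^2 ≡ 19 (mod 25)
12^4 ≡ 11 (mod 25)
12^5 ≡ 7 (mod 25)
12^10 ≡ 24 (mod 25)
12^20 ≡ 1 (mod 25) ✓
The smallest such exponent is 20, so the order of 12 is 20.

20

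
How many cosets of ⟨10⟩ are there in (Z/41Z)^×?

Since 10 ∈ (Z/41Z)^×, its order divides φ(41) = 41 − 1 = 40 = 2^3 · 5.
Divisors of 40: 1, 2, 4, 5, 8, 10, 20, 40.
Compute 10^d (mod 41) for the divisors d until we hit 1:
10^1 ≡ 10 (mod 41)
10^2 ≡ 18 (mod 41)
10^4 ≡ 37 (mod 41)
10^5 ≡ 1 (mod 41) ✓
The order of 10 is 5, so the subgroup it generates has 5 elements.
The index is φ(41) / ord(10) = 40 / 5 = 8.

8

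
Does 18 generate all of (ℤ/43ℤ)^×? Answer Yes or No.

φ(43) = 43 − 1 = 42 = 2 · 3 · 7.
Test 18^(42/q) mod 43 for each prime factor q of 42:
18^21 ≡ 42 (mod 43)  [q = 2: ≢ 1 ✓]
18^14 ≡ 6 (mod 43)  [q = 3: ≢ 1 ✓]
18^6 ≡ 41 (mod 43)  [q = 7: ≢ 1 ✓]
All checks pass, so 18 has order 42 and is a primitive root modulo 43.

Yes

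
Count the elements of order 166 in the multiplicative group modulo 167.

82

φ(167) = 167 − 1 = 166 = 2 · 83.
In a cyclic group of order 166, there are φ(d) elements of order d for each divisor d of 166, and zero for non-divisors.
166 = 2 · 83 divides 166, and φ(166) = 82.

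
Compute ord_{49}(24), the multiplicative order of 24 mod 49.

42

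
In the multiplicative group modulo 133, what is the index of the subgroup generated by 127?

6

ord(127) | φ(133) = φ(7·19) = (7−1)·(19−1) = 6·18 = 108 = 2^2 · 3^3.
Divisors of 108: 1, 2, 3, 4, 6, 9, 12, 18, 27, 36, 54, 108.
Test each divisor d:
127^1 ≡ 127 (mod 133)
127^2 ≡ 36 (mod 133)
127^3 ≡ 50 (mod 133)
127^4 ≡ 99 (mod 133)
127^6 ≡ 106 (mod 133)
127^9 ≡ 113 (mod 133)
127^12 ≡ 64 (mod 133)
127^18 ≡ 1 (mod 133) ✓
Thus |⟨127⟩| = ord(127) = 18.
Index = |(Z/133Z)^×| / |⟨127⟩| = 108 / 18 = 6.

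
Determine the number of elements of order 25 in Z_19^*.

φ(19) = 19 − 1 = 18 = 2 · 3^2.
(Z/19Z)^× is cyclic (|G| = 18); a cyclic group of order m has exactly φ(d) elements of each order d | m, and none otherwise.
25 does not divide 18, so no element of (Z/19Z)^× has order 25.

0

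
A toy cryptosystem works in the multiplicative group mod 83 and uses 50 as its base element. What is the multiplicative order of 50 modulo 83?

ord(50) | φ(83) = 83 − 1 = 82 = 2 · 41.
Divisors of 82: 1, 2, 41, 82.
Evaluate successive powers at the divisors of 82:
50^1 ≡ 50 (mod 83)
50^2 ≡ 10 (mod 83)
50^41 ≡ 82 (mod 83)
50^82 ≡ 1 (mod 83) ✓
Therefore the multiplicative order of 50 modulo 83 is 82.

82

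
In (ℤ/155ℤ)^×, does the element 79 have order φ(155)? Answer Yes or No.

No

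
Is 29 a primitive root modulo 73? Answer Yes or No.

Yes

φ(73) = 73 − 1 = 72 = 2^3 · 3^2.
It suffices to check that the order of 29 is not a proper divisor of 72: compute 29^(72/q) for q ∈ {2, 3}.
29^36 ≡ 72 (mod 73)  [q = 2: ≢ 1 ✓]
29^24 ≡ 64 (mod 73)  [q = 3: ≢ 1 ✓]
None equal 1, so ord_73(29) = 72: 29 is a primitive root.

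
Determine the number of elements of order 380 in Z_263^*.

0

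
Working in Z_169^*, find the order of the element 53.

13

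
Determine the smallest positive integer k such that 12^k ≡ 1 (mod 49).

42

ord(12) | φ(49) = φ(7^2) = 7·(7−1) = 42 = 2 · 3 · 7.
Divisors of 42: 1, 2, 3, 6, 7, 14, 21, 42.
Test each divisor d:
12^1 ≡ 12 (mod 49)
12^2 ≡ 46 (mod 49)
12^3 ≡ 13 (mod 49)
12^6 ≡ 22 (mod 49)
12^7 ≡ 19 (mod 49)
12^14 ≡ 18 (mod 49)
12^21 ≡ 48 (mod 49)
12^42 ≡ 1 (mod 49) ✓
The smallest such exponent is 42, so the order of 12 is 42.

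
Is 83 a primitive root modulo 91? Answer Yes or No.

91 = 7 · 13 is a product of two distinct odd primes, so (Z/91Z)^× ≅ (Z/7Z)^× × (Z/13Z)^× is not cyclic.
No primitive root modulo 91 exists; in particular 83 is not one.

No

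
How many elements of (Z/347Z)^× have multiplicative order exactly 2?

φ(347) = 347 − 1 = 346 = 2 · 173.
Since (Z/347Z)^× is cyclic of order 346, the number of elements of order d is φ(d) when d | 346 and 0 otherwise.
2 | 346, and φ(2) = 2 − 1 = 1.

1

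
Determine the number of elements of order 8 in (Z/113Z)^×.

4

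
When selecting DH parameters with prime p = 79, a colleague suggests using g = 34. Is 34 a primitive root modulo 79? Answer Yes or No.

Yes

φ(79) = 79 − 1 = 78 = 2 · 3 · 13.
Test 34^(78/q) mod 79 for each prime factor q of 78:
34^39 ≡ 78 (mod 79)  [q = 2: ≢ 1 ✓]
34^26 ≡ 23 (mod 79)  [q = 3: ≢ 1 ✓]
34^6 ≡ 22 (mod 79)  [q = 13: ≢ 1 ✓]
None equal 1, so ord_79(34) = 78: 34 is a primitive root.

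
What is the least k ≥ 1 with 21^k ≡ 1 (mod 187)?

ord(21) | φ(187) = φ(11·17) = (11−1)·(17−1) = 10·16 = 160 = 2^5 · 5.
Divisors of 160: 1, 2, 4, 5, 8, 10, 16, 20, 32, 40, 80, 160.
Compute 21^d (mod 187) for the divisors d until we hit 1:
21^1 ≡ 21
21^2 ≡ 67
21^4 ≡ 1
So ord_187(21) = 4.

4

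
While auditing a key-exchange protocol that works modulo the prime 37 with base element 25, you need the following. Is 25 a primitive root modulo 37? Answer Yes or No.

No

φ(37) = 37 − 1 = 36 = 2^2 · 3^2.
Test 25^(36/q) mod 37 for each prime factor q of 36:
25^18 ≡ 1 (mod 37)  [q = 2: ≡ 1 ✗]
25^12 ≡ 26 (mod 37)  [q = 3: ≢ 1 ✓]
Since 25^18 ≡ 1, the order of 25 divides 18 < 36, so 25 is not a primitive root.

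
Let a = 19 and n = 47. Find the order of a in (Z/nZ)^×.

ord(19) | φ(47) = 47 − 1 = 46 = 2 · 23.
Divisors of 46: 1, 2, 23, 46.
Check 19^d mod 47 for each divisor in increasing order:
19^1 ≡ 19 (mod 47)
19^2 ≡ 32 (mod 47)
19^23 ≡ 46 (mod 47)
19^46 ≡ 1 (mod 47) ✓
So ord_47(19) = 46.

46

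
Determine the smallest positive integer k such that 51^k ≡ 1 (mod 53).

ord(51) | φ(53) = 53 − 1 = 52 = 2^2 · 13.
Divisors of 52: 1, 2, 4, 13, 26, 52.
Evaluate successive powers at the divisors of 52:
51^1 ≡ 51
51^2 ≡ 4
51^4 ≡ 16
51^13 ≡ 23
51^26 ≡ 52
51^52 ≡ 1
Hence ord(51) = 52.

52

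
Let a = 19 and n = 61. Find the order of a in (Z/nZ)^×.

By Lagrange's theorem, ord_61(19) divides φ(61) = 61 − 1 = 60 = 2^2 · 3 · 5.
Divisors of 60: 1, 2, 3, 4, 5, 6, 10, 12, 15, 20, 30, 60.
Evaluate successive powers at the divisors of 60:
19^1 ≡ 19 (mod 61)
19^2 ≡ 56 (mod 61)
19^3 ≡ 27 (mod 61)
19^4 ≡ 25 (mod 61)
19^5 ≡ 48 (mod 61)
19^6 ≡ 58 (mod 61)
19^10 ≡ 47 (mod 61)
19^12 ≡ 9 (mod 61)
19^15 ≡ 60 (mod 61)
19^20 ≡ 13 (mod 61)
19^30 ≡ 1 (mod 61) ✓
The smallest such exponent is 30, so the order of 19 is 30.

30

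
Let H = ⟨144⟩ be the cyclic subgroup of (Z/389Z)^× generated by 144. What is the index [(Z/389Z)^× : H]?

2

ord(144) | φ(389) = 389 − 1 = 388 = 2^2 · 97.
Divisors of 388: 1, 2, 4, 97, 194, 388.
Compute 144^d (mod 389) for the divisors d until we hit 1:
144^1 ≡ 144 (mod 389)
144^2 ≡ 119 (mod 389)
144^4 ≡ 157 (mod 389)
144^97 ≡ 388 (mod 389)
144^194 ≡ 1 (mod 389) ✓
The order of 144 is 194, so the subgroup it generates has 194 elements.
[(Z/389Z)^× : ⟨144⟩] = 388/194 = 2.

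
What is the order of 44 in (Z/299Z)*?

44

ord(44) | φ(299) = φ(13·23) = (13−1)·(23−1) = 12·22 = 264 = 2^3 · 3 · 11.
Divisors of 264: 1, 2, 3, 4, 6, 8, 11, 12, 22, 24, 33, 44, 66, 88, 132, 264.
Check 44^d mod 299 for each divisor in increasing order:
44^1 ≡ 44 (mod 299)
44^2 ≡ 142 (mod 299)
44^3 ≡ 268 (mod 299)
44^4 ≡ 131 (mod 299)
44^6 ≡ 64 (mod 299)
44^8 ≡ 118 (mod 299)
44^11 ≡ 229 (mod 299)
44^12 ≡ 209 (mod 299)
44^22 ≡ 116 (mod 299)
44^24 ≡ 27 (mod 299)
44^33 ≡ 252 (mod 299)
44^44 ≡ 1 (mod 299) ✓
So ord_299(44) = 44.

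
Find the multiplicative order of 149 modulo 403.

12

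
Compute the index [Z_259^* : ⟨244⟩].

Since 244 ∈ (Z/259Z)^×, its order divides φ(259) = φ(7·37) = (7−1)·(37−1) = 6·36 = 216 = 2^3 · 3^3.
Divisors of 216: 1, 2, 3, 4, 6, 8, 9, 12, 18, 24, 27, 36, 54, 72, 108, 216.
Compute 244^d (mod 259) for the divisors d until we hit 1:
244^1 ≡ 244 (mod 259)
244^2 ≡ 225 (mod 259)
244^3 ≡ 251 (mod 259)
244^4 ≡ 120 (mod 259)
244^6 ≡ 64 (mod 259)
244^8 ≡ 155 (mod 259)
244^9 ≡ 6 (mod 259)
244^12 ≡ 211 (mod 259)
244^18 ≡ 36 (mod 259)
244^24 ≡ 232 (mod 259)
244^27 ≡ 216 (mod 259)
244^36 ≡ 1 (mod 259) ✓
The order of 244 is 36, so the subgroup it generates has 36 elements.
The index is φ(259) / ord(244) = 216 / 36 = 6.

6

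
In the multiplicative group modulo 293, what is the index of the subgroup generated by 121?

2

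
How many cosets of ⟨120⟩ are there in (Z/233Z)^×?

2

By Lagrange's theorem, ord_233(120) divides φ(233) = 233 − 1 = 232 = 2^3 · 29.
Divisors of 232: 1, 2, 4, 8, 29, 58, 116, 232.
Check 120^d mod 233 for each divisor in increasing order:
120^1 ≡ 120 (mod 233)
120^2 ≡ 187 (mod 233)
120^4 ≡ 19 (mod 233)
120^8 ≡ 128 (mod 233)
120^29 ≡ 89 (mod 233)
120^58 ≡ 232 (mod 233)
120^116 ≡ 1 (mod 233) ✓
The order of 120 is 116, so the subgroup it generates has 116 elements.
The index is φ(233) / ord(120) = 232 / 116 = 2.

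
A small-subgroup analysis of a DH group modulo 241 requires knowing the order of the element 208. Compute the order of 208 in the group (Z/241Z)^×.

Since 208 ∈ (Z/241Z)^×, its order divides φ(241) = 241 − 1 = 240 = 2^4 · 3 · 5.
Divisors of 240: 1, 2, 3, 4, 5, 6, 8, 10, 12, 15, 16, 20, 24, 30, 40, 48, 60, 80, 120, 240.
Evaluate successive powers at the divisors of 240:
208^1 ≡ 208
208^2 ≡ 125
208^3 ≡ 213
208^4 ≡ 201
208^5 ≡ 115
208^6 ≡ 61
208^8 ≡ 154
208^10 ≡ 211
208^12 ≡ 106
208^15 ≡ 165
208^16 ≡ 98
208^20 ≡ 177
208^24 ≡ 150
208^30 ≡ 233
208^40 ≡ 240
208^48 ≡ 87
208^60 ≡ 64
208^80 ≡ 1
The smallest such exponent is 80, so the order of 208 is 80.

80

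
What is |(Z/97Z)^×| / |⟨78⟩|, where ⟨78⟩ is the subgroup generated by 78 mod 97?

3

By Lagrange's theorem, ord_97(78) divides φ(97) = 97 − 1 = 96 = 2^5 · 3.
Divisors of 96: 1, 2, 3, 4, 6, 8, 12, 16, 24, 32, 48, 96.
Check 78^d mod 97 for each divisor in increasing order:
78^1 ≡ 78
78^2 ≡ 70
78^3 ≡ 28
78^4 ≡ 50
78^6 ≡ 8
78^8 ≡ 75
78^12 ≡ 64
78^16 ≡ 96
78^24 ≡ 22
78^32 ≡ 1
The order of 78 is 32, so the subgroup it generates has 32 elements.
Index = |(Z/97Z)^×| / |⟨78⟩| = 96 / 32 = 3.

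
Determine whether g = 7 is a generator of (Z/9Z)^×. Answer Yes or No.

No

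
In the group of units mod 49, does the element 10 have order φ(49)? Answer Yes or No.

Yes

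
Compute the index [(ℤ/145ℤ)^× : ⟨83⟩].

By Lagrange's theorem, ord_145(83) divides φ(145) = φ(5·29) = (5−1)·(29−1) = 4·28 = 112 = 2^4 · 7.
Divisors of 112: 1, 2, 4, 7, 8, 14, 16, 28, 56, 112.
Evaluate successive powers at the divisors of 112:
83^1 ≡ 83
83^2 ≡ 74
83^4 ≡ 111
83^7 ≡ 117
83^8 ≡ 141
83^14 ≡ 59
83^16 ≡ 16
83^28 ≡ 1
The order of 83 is 28, so the subgroup it generates has 28 elements.
The index is φ(145) / ord(83) = 112 / 28 = 4.

4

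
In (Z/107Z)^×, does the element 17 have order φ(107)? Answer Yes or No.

Yes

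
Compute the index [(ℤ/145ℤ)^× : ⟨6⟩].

8

Since 6 ∈ (Z/145Z)^×, its order divides φ(145) = φ(5·29) = (5−1)·(29−1) = 4·28 = 112 = 2^4 · 7.
Divisors of 112: 1, 2, 4, 7, 8, 14, 16, 28, 56, 112.
Check 6^d mod 145 for each divisor in increasing order:
6^1 ≡ 6 (mod 145)
6^2 ≡ 36 (mod 145)
6^4 ≡ 136 (mod 145)
6^7 ≡ 86 (mod 145)
6^8 ≡ 81 (mod 145)
6^14 ≡ 1 (mod 145) ✓
The order of 6 is 14, so the subgroup it generates has 14 elements.
[(Z/145Z)^× : ⟨6⟩] = 112/14 = 8.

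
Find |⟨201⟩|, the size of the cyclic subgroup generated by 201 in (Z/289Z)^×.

272

ord(201) | φ(289) = φ(17^2) = 17·(17−1) = 272 = 2^4 · 17.
Divisors of 272: 1, 2, 4, 8, 16, 17, 34, 68, 136, 272.
Test each divisor d:
201^1 ≡ 201 (mod 289)
201^2 ≡ 230 (mod 289)
201^4 ≡ 13 (mod 289)
201^8 ≡ 169 (mod 289)
201^16 ≡ 239 (mod 289)
201^17 ≡ 65 (mod 289)
201^34 ≡ 179 (mod 289)
201^68 ≡ 251 (mod 289)
201^136 ≡ 288 (mod 289)
201^272 ≡ 1 (mod 289) ✓
Therefore the multiplicative order of 201 modulo 289 is 272.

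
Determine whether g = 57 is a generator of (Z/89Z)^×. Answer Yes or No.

φ(89) = 89 − 1 = 88 = 2^3 · 11.
Test 57^(88/q) mod 89 for each prime factor q of 88:
57^44 ≡ 1 (mod 89)  [q = 2: ≡ 1 ✗]
57^8 ≡ 39 (mod 89)  [q = 11: ≢ 1 ✓]
57^44 ≡ 1 shows ord(57) | 44, strictly less than φ(89); not a primitive root.

No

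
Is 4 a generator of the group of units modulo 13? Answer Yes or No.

No

φ(13) = 13 − 1 = 12 = 2^2 · 3.
Test 4^(12/q) mod 13 for each prime factor q of 12:
4^6 ≡ 1 (mod 13)  [q = 2: ≡ 1 ✗]
4^4 ≡ 9 (mod 13)  [q = 3: ≢ 1 ✓]
4^6 ≡ 1 shows ord(4) | 6, strictly less than φ(13); not a primitive root.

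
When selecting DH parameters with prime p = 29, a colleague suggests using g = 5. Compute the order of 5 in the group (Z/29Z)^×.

ord(5) | φ(29) = 29 − 1 = 28 = 2^2 · 7.
Divisors of 28: 1, 2, 4, 7, 14, 28.
Test each divisor d:
5^1 ≡ 5 (mod 29)
5^2 ≡ 25 (mod 29)
5^4 ≡ 16 (mod 29)
5^7 ≡ 28 (mod 29)
5^14 ≡ 1 (mod 29) ✓
So ord_29(5) = 14.

14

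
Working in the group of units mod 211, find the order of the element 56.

105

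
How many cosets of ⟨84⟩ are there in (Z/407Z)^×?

12

Since 84 ∈ (Z/407Z)^×, its order divides φ(407) = φ(11·37) = (11−1)·(37−1) = 10·36 = 360 = 2^3 · 3^2 · 5.
Divisors of 360: 1, 2, 3, 4, 5, 6, 8, 9, 10, 12, 15, 18, 20, 24, 30, 36, 40, 45, 60, 72, 90, 120, 180, 360.
Test each divisor d:
84^1 ≡ 84
84^2 ≡ 137
84^3 ≡ 112
84^4 ≡ 47
84^5 ≡ 285
84^6 ≡ 334
84^8 ≡ 174
84^9 ≡ 371
84^10 ≡ 232
84^12 ≡ 38
84^15 ≡ 186
84^18 ≡ 75
84^20 ≡ 100
84^24 ≡ 223
84^30 ≡ 1
Thus |⟨84⟩| = ord(84) = 30.
Index = |(Z/407Z)^×| / |⟨84⟩| = 360 / 30 = 12.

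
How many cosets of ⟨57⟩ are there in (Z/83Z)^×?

1

Since 57 ∈ (Z/83Z)^×, its order divides φ(83) = 83 − 1 = 82 = 2 · 41.
Divisors of 82: 1, 2, 41, 82.
Compute 57^d (mod 83) for the divisors d until we hit 1:
57^1 ≡ 57 (mod 83)
57^2 ≡ 12 (mod 83)
57^41 ≡ 82 (mod 83)
57^82 ≡ 1 (mod 83) ✓
The order of 57 is 82, so the subgroup it generates has 82 elements.
The index is φ(83) / ord(57) = 82 / 82 = 1.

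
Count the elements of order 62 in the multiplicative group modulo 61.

0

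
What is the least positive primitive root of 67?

2

φ(67) = 67 − 1 = 66 = 2 · 3 · 11.
Test candidates g = 2, 3, … against the prime factors q ∈ {2, 3, 11} of φ(67): g is a generator iff g^(66/q) ≢ 1 for every such q.
g = 2: 2^33 ≡ 66; 2^22 ≡ 37; 2^6 ≡ 64 — none is 1, so 2 is a primitive root.
So 2 is the smallest generator of (Z/67Z)^×.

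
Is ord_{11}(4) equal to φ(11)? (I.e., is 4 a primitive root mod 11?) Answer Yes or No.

No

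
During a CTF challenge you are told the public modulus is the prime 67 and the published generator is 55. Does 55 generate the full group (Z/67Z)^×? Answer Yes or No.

No

φ(67) = 67 − 1 = 66 = 2 · 3 · 11.
An element g generates (Z/67Z)^× iff g^(66/q) ≢ 1 (mod 67) for each prime q ∈ {2, 3, 11}.
55^33 ≡ 1 (mod 67)  [q = 2: ≡ 1 ✗]
55^22 ≡ 29 (mod 67)  [q = 3: ≢ 1 ✓]
55^6 ≡ 62 (mod 67)  [q = 11: ≢ 1 ✓]
55^33 ≡ 1 shows ord(55) | 33, strictly less than φ(67); not a primitive root.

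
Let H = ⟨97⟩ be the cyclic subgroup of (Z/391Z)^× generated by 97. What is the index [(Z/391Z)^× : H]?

The order of 97 must divide φ(391) = φ(17·23) = (17−1)·(23−1) = 16·22 = 352 = 2^5 · 11.
Divisors of 352: 1, 2, 4, 8, 11, 16, 22, 32, 44, 88, 176, 352.
Test each divisor d:
97^1 ≡ 97 (mod 391)
97^2 ≡ 25 (mod 391)
97^4 ≡ 234 (mod 391)
97^8 ≡ 16 (mod 391)
97^11 ≡ 91 (mod 391)
97^16 ≡ 256 (mod 391)
97^22 ≡ 70 (mod 391)
97^32 ≡ 239 (mod 391)
97^44 ≡ 208 (mod 391)
97^88 ≡ 254 (mod 391)
97^176 ≡ 1 (mod 391) ✓
Thus |⟨97⟩| = ord(97) = 176.
The index is φ(391) / ord(97) = 352 / 176 = 2.

2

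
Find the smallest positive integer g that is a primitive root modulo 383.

5

φ(383) = 383 − 1 = 382 = 2 · 191.
g is a primitive root iff g^(382/q) ≢ 1 (mod 383) for each prime q ∈ {2, 191}.
g = 2: 2^191 ≡ 1 — hits 1, so not a primitive root.
g = 3: 3^191 ≡ 1 — hits 1, so not a primitive root.
g = 4: 4^191 ≡ 1 — hits 1, so not a primitive root.
g = 5: 5^191 ≡ 382; 5^2 ≡ 25 — none is 1, so 5 is a primitive root.
Hence the least primitive root of 383 is 5.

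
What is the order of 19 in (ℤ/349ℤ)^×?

87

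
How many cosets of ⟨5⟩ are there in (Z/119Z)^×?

2

Since 5 ∈ (Z/119Z)^×, its order divides φ(119) = φ(7·17) = (7−1)·(17−1) = 6·16 = 96 = 2^5 · 3.
Divisors of 96: 1, 2, 3, 4, 6, 8, 12, 16, 24, 32, 48, 96.
Test each divisor d:
5^1 ≡ 5
5^2 ≡ 25
5^3 ≡ 6
5^4 ≡ 30
5^6 ≡ 36
5^8 ≡ 67
5^12 ≡ 106
5^16 ≡ 86
5^24 ≡ 50
5^32 ≡ 18
5^48 ≡ 1
Thus |⟨5⟩| = ord(5) = 48.
The index is φ(119) / ord(5) = 96 / 48 = 2.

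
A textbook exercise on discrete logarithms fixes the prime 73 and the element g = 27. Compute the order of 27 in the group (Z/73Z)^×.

ord(27) | φ(73) = 73 − 1 = 72 = 2^3 · 3^2.
Divisors of 72: 1, 2, 3, 4, 6, 8, 9, 12, 18, 24, 36, 72.
Check 27^d mod 73 for each divisor in increasing order:
27^1 ≡ 27 (mod 73)
27^2 ≡ 72 (mod 73)
27^3 ≡ 46 (mod 73)
27^4 ≡ 1 (mod 73) ✓
Hence ord(27) = 4.

4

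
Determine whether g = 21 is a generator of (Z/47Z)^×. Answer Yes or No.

No

φ(47) = 47 − 1 = 46 = 2 · 23.
It suffices to check that the order of 21 is not a proper divisor of 46: compute 21^(46/q) for q ∈ {2, 23}.
21^23 ≡ 1 (mod 47)  [q = 2: ≡ 1 ✗]
21^2 ≡ 18 (mod 47)  [q = 23: ≢ 1 ✓]
Since 21^23 ≡ 1, the order of 21 divides 23 < 46, so 21 is not a primitive root.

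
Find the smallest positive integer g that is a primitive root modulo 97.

5

φ(97) = 97 − 1 = 96 = 2^5 · 3.
g is a primitive root iff g^(96/q) ≢ 1 (mod 97) for each prime q ∈ {2, 3}.
g = 2: 2^48 ≡ 1 — hits 1, so not a primitive root.
g = 3: 3^48 ≡ 1 — hits 1, so not a primitive root.
g = 4: 4^48 ≡ 1 — hits 1, so not a primitive root.
g = 5: 5^48 ≡ 96; 5^32 ≡ 35 — none is 1, so 5 is a primitive root.
Hence the least primitive root of 97 is 5.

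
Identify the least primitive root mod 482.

7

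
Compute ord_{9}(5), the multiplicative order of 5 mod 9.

ord(5) | φ(9) = φ(3^2) = 3·(3−1) = 6 = 2 · 3.
Divisors of 6: 1, 2, 3, 6.
Evaluate successive powers at the divisors of 6:
5^1 ≡ 5
5^2 ≡ 7
5^3 ≡ 8
5^6 ≡ 1
The smallest such exponent is 6, so the order of 5 is 6.

6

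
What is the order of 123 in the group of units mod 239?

By Lagrange's theorem, ord_239(123) divides φ(239) = 239 − 1 = 238 = 2 · 7 · 17.
Divisors of 238: 1, 2, 7, 14, 17, 34, 119, 238.
Compute 123^d (mod 239) for the divisors d until we hit 1:
123^1 ≡ 123 (mod 239)
123^2 ≡ 72 (mod 239)
123^7 ≡ 233 (mod 239)
123^14 ≡ 36 (mod 239)
123^17 ≡ 229 (mod 239)
123^34 ≡ 100 (mod 239)
123^119 ≡ 238 (mod 239)
123^238 ≡ 1 (mod 239) ✓
The smallest such exponent is 238, so the order of 123 is 238.

238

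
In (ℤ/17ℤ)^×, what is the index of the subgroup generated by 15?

ord(15) | φ(17) = 17 − 1 = 16 = 2^4.
Divisors of 16: 1, 2, 4, 8, 16.
Compute 15^d (mod 17) for the divisors d until we hit 1:
15^1 ≡ 15 (mod 17)
15^2 ≡ 4 (mod 17)
15^4 ≡ 16 (mod 17)
15^8 ≡ 1 (mod 17) ✓
Thus |⟨15⟩| = ord(15) = 8.
Index = |(Z/17Z)^×| / |⟨15⟩| = 16 / 8 = 2.

2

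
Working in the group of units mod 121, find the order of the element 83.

110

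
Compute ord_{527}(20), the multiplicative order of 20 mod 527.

The order of 20 must divide φ(527) = φ(17·31) = (17−1)·(31−1) = 16·30 = 480 = 2^5 · 3 · 5.
Divisors of 480: 1, 2, 3, 4, 5, 6, 8, 10, 12, 15, 16, 20, 24, 30, 32, 40, 48, 60, 80, 96, 120, 160, 240, 480.
Test each divisor d:
20^1 ≡ 20 (mod 527)
20^2 ≡ 400 (mod 527)
20^3 ≡ 95 (mod 527)
20^4 ≡ 319 (mod 527)
20^5 ≡ 56 (mod 527)
20^6 ≡ 66 (mod 527)
20^8 ≡ 50 (mod 527)
20^10 ≡ 501 (mod 527)
20^12 ≡ 140 (mod 527)
20^15 ≡ 125 (mod 527)
20^16 ≡ 392 (mod 527)
20^20 ≡ 149 (mod 527)
20^24 ≡ 101 (mod 527)
20^30 ≡ 342 (mod 527)
20^32 ≡ 307 (mod 527)
20^40 ≡ 67 (mod 527)
20^48 ≡ 188 (mod 527)
20^60 ≡ 497 (mod 527)
20^80 ≡ 273 (mod 527)
20^96 ≡ 35 (mod 527)
20^120 ≡ 373 (mod 527)
20^160 ≡ 222 (mod 527)
20^240 ≡ 1 (mod 527) ✓
Therefore the multiplicative order of 20 modulo 527 is 240.

240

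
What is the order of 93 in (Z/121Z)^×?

55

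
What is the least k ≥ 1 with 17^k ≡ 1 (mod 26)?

6

ord(17) | φ(26) = φ(2)·φ(13) = 1·12 = 12 = 2^2 · 3.
Divisors of 12: 1, 2, 3, 4, 6, 12.
Check 17^d mod 26 for each divisor in increasing order:
17^1 ≡ 17 (mod 26)
17^2 ≡ 3 (mod 26)
17^3 ≡ 25 (mod 26)
17^4 ≡ 9 (mod 26)
17^6 ≡ 1 (mod 26) ✓
Hence ord(17) = 6.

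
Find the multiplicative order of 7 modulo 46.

By Lagrange's theorem, ord_46(7) divides φ(46) = φ(2)·φ(23) = 1·22 = 22 = 2 · 11.
Divisors of 22: 1, 2, 11, 22.
Check 7^d mod 46 for each divisor in increasing order:
7^1 ≡ 7
7^2 ≡ 3
7^11 ≡ 45
7^22 ≡ 1
The smallest such exponent is 22, so the order of 7 is 22.

22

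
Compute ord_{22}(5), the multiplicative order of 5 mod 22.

By Lagrange's theorem, ord_22(5) divides φ(22) = φ(2)·φ(11) = 1·10 = 10 = 2 · 5.
Divisors of 10: 1, 2, 5, 10.
Compute 5^d (mod 22) for the divisors d until we hit 1:
5^1 ≡ 5 (mod 22)
5^2 ≡ 3 (mod 22)
5^5 ≡ 1 (mod 22) ✓
The smallest such exponent is 5, so the order of 5 is 5.

5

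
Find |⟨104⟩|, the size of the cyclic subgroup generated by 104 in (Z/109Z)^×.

By Lagrange's theorem, ord_109(104) divides φ(109) = 109 − 1 = 108 = 2^2 · 3^3.
Divisors of 108: 1, 2, 3, 4, 6, 9, 12, 18, 27, 36, 54, 108.
Test each divisor d:
104^1 ≡ 104 (mod 109)
104^2 ≡ 25 (mod 109)
104^3 ≡ 93 (mod 109)
104^4 ≡ 80 (mod 109)
104^6 ≡ 38 (mod 109)
104^9 ≡ 46 (mod 109)
104^12 ≡ 27 (mod 109)
104^18 ≡ 45 (mod 109)
104^27 ≡ 108 (mod 109)
104^36 ≡ 63 (mod 109)
104^54 ≡ 1 (mod 109) ✓
Hence ord(104) = 54.

54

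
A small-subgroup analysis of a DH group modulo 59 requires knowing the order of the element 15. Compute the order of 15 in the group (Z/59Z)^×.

29

By Lagrange's theorem, ord_59(15) divides φ(59) = 59 − 1 = 58 = 2 · 29.
Divisors of 58: 1, 2, 29, 58.
Evaluate successive powers at the divisors of 58:
15^1 ≡ 15
15^2 ≡ 48
15^29 ≡ 1
So ord_59(15) = 29.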